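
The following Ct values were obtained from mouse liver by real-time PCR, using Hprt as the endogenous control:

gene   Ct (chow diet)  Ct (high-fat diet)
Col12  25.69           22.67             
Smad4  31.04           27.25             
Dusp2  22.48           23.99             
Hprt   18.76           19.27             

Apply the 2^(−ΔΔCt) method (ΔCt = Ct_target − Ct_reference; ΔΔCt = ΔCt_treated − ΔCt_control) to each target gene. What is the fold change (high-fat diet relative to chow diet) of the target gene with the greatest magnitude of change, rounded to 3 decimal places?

19.698

Col12: ΔΔCt = (22.67−19.27) − (25.69−18.76) = 3.40 − 6.93 = -3.53; fold change = 2^3.53 = 11.551
Smad4: ΔΔCt = (27.25−19.27) − (31.04−18.76) = 7.98 − 12.28 = -4.30; fold change = 2^4.30 = 19.698
Dusp2: ΔΔCt = (23.99−19.27) − (22.48−18.76) = 4.72 − 3.72 = 1.00; fold change = 2^-1.00 = 0.500
Smad4 has the largest |ΔΔCt| = 4.30.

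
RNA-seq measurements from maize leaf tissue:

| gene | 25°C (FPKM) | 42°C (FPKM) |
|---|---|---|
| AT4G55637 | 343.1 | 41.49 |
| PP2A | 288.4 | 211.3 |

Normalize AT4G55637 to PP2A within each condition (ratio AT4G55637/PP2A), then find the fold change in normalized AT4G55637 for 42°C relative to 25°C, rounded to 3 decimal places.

0.165

AT4G55637/PP2A (25°C) = 343.1 / 288.4 = 1.1897
AT4G55637/PP2A (42°C) = 41.49 / 211.3 = 0.19636
Fold change = 0.19636 / 1.1897 = 0.1651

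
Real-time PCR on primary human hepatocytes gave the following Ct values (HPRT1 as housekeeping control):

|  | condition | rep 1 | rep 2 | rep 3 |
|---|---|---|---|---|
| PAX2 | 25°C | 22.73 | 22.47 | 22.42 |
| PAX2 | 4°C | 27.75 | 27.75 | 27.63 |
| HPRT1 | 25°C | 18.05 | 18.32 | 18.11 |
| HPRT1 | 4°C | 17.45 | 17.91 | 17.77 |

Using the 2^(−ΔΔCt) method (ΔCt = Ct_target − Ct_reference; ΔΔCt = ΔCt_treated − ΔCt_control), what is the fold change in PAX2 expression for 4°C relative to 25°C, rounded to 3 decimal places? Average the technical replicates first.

0.020

Mean Ct: PAX2 25°C 22.540; PAX2 4°C 27.710; HPRT1 25°C 18.160; HPRT1 4°C 17.710
ΔCt(25°C) = 22.540 − 18.160 = 4.380
ΔCt(4°C) = 27.710 − 17.710 = 10.000
ΔΔCt = 10.000 − 4.380 = 5.620
Fold change = 2^(−5.620) = 0.0203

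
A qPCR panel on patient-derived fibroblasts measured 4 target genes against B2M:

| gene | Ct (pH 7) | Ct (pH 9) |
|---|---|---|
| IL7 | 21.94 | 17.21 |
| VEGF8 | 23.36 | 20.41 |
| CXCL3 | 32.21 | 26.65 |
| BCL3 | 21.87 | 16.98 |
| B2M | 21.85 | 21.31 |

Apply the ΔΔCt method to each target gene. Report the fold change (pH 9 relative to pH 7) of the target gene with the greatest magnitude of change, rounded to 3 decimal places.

IL7: ΔΔCt = (17.21−21.31) − (21.94−21.85) = -4.10 − 0.09 = -4.19; fold change = 2^4.19 = 18.252
VEGF8: ΔΔCt = (20.41−21.31) − (23.36−21.85) = -0.90 − 1.51 = -2.41; fold change = 2^2.41 = 5.315
CXCL3: ΔΔCt = (26.65−21.31) − (32.21−21.85) = 5.34 − 10.36 = -5.02; fold change = 2^5.02 = 32.447
BCL3: ΔΔCt = (16.98−21.31) − (21.87−21.85) = -4.33 − 0.02 = -4.35; fold change = 2^4.35 = 20.393
CXCL3 has the largest |ΔΔCt| = 5.02.

32.447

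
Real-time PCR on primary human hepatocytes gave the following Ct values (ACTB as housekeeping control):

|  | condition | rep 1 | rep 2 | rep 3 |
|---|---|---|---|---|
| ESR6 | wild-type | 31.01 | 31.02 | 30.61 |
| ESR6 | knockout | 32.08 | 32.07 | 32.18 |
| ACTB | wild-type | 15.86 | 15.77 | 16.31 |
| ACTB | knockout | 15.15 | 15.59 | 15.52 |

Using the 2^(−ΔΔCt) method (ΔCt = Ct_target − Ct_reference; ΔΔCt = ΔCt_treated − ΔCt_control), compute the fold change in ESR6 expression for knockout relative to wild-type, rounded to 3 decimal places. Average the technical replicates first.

0.289

Mean Ct: ESR6 wild-type 30.880; ESR6 knockout 32.110; ACTB wild-type 15.980; ACTB knockout 15.420
ΔCt(wild-type) = 30.880 − 15.980 = 14.900
ΔCt(knockout) = 32.110 − 15.420 = 16.690
ΔΔCt = 16.690 − 14.900 = 1.790
Fold change = 2^(−1.790) = 0.2892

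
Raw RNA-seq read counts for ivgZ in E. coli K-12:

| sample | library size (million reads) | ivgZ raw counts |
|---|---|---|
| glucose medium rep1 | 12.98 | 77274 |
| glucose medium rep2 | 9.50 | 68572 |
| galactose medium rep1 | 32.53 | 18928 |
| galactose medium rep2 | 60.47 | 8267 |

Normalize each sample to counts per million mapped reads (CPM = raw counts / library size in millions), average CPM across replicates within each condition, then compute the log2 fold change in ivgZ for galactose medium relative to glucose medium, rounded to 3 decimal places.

-4.196

CPM(glucose medium rep1) = 77274 / 12.98 = 5953.3128
CPM(glucose medium rep2) = 68572 / 9.50 = 7218.1053
CPM(galactose medium rep1) = 18928 / 32.53 = 581.8629
CPM(galactose medium rep2) = 8267 / 60.47 = 136.7124
mean CPM(glucose medium) = 6585.7090; mean CPM(galactose medium) = 359.2877
Fold change = 359.2877 / 6585.7090 = 0.05456
log2(0.05456) = -4.1961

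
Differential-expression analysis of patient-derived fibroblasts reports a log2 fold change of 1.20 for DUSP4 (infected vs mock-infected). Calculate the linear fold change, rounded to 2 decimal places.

2.30

Fold change = 2^(1.20) = 2.297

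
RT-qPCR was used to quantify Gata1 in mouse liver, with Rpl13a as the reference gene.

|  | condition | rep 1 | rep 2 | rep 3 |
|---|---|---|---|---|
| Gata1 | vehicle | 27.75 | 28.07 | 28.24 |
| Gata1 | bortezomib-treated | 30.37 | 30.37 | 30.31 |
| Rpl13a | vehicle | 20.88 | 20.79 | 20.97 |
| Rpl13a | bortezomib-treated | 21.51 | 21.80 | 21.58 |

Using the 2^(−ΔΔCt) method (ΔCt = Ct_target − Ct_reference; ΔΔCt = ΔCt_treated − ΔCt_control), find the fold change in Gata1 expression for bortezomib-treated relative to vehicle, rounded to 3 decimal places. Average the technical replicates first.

Mean Ct: Gata1 vehicle 28.020; Gata1 bortezomib-treated 30.350; Rpl13a vehicle 20.880; Rpl13a bortezomib-treated 21.630
ΔCt(vehicle) = 28.020 − 20.880 = 7.140
ΔCt(bortezomib-treated) = 30.350 − 21.630 = 8.720
ΔΔCt = 8.720 − 7.140 = 1.580
Fold change = 2^(−1.580) = 0.3345

0.334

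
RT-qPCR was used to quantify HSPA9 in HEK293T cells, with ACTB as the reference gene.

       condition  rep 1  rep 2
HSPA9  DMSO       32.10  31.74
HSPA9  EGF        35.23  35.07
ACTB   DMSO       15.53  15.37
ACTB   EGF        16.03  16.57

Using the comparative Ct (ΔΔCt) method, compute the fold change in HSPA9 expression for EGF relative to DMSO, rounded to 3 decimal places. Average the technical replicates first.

Mean Ct: HSPA9 DMSO 31.920; HSPA9 EGF 35.150; ACTB DMSO 15.450; ACTB EGF 16.300
ΔCt(DMSO) = 31.920 − 15.450 = 16.470
ΔCt(EGF) = 35.150 − 16.300 = 18.850
ΔΔCt = 18.850 − 16.470 = 2.380
Fold change = 2^(−2.380) = 0.1921

0.192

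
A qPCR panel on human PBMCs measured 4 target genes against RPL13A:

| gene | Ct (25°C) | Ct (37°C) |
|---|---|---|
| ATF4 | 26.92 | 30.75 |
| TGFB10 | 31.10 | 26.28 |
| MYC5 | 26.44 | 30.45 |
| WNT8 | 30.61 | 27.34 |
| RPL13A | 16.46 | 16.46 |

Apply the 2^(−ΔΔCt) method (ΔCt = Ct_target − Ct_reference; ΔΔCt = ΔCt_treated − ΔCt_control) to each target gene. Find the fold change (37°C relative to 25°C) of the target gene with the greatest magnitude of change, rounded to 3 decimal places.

ATF4: ΔΔCt = (30.75−16.46) − (26.92−16.46) = 14.29 − 10.46 = 3.83; fold change = 2^-3.83 = 0.070
TGFB10: ΔΔCt = (26.28−16.46) − (31.10−16.46) = 9.82 − 14.64 = -4.82; fold change = 2^4.82 = 28.246
MYC5: ΔΔCt = (30.45−16.46) − (26.44−16.46) = 13.99 − 9.98 = 4.01; fold change = 2^-4.01 = 0.062
WNT8: ΔΔCt = (27.34−16.46) − (30.61−16.46) = 10.88 − 14.15 = -3.27; fold change = 2^3.27 = 9.646
TGFB10 has the largest |ΔΔCt| = 4.82.

28.246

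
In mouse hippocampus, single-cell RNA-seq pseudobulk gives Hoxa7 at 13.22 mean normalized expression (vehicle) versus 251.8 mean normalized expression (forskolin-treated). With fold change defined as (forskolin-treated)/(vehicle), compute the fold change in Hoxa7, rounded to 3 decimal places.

19.047

Fold change = 251.8 / 13.22 = 19.0469
Hoxa7 is upregulated.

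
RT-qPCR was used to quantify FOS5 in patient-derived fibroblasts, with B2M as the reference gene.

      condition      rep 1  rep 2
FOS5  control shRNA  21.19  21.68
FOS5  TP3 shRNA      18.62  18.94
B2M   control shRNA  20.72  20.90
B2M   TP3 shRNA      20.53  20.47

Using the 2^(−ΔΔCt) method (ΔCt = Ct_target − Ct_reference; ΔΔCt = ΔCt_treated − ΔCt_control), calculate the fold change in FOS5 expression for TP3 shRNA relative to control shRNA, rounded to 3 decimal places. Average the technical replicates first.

Mean Ct: FOS5 control shRNA 21.435; FOS5 TP3 shRNA 18.780; B2M control shRNA 20.810; B2M TP3 shRNA 20.500
ΔCt(control shRNA) = 21.435 − 20.810 = 0.625
ΔCt(TP3 shRNA) = 18.780 − 20.500 = -1.720
ΔΔCt = -1.720 − 0.625 = -2.345
Fold change = 2^(−(-2.345)) = 2^2.345 = 5.0806

5.081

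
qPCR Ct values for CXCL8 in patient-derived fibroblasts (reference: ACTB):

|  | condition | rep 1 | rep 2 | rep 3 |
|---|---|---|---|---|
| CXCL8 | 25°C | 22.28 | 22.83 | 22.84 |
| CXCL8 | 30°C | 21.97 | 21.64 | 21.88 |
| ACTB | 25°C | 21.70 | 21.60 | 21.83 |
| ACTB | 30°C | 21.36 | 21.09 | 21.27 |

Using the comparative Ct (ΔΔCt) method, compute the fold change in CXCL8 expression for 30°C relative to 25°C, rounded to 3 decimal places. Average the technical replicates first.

Mean Ct: CXCL8 25°C 22.650; CXCL8 30°C 21.830; ACTB 25°C 21.710; ACTB 30°C 21.240
ΔCt(25°C) = 22.650 − 21.710 = 0.940
ΔCt(30°C) = 21.830 − 21.240 = 0.590
ΔΔCt = 0.590 − 0.940 = -0.350
Fold change = 2^(−(-0.350)) = 2^0.350 = 1.2746

1.275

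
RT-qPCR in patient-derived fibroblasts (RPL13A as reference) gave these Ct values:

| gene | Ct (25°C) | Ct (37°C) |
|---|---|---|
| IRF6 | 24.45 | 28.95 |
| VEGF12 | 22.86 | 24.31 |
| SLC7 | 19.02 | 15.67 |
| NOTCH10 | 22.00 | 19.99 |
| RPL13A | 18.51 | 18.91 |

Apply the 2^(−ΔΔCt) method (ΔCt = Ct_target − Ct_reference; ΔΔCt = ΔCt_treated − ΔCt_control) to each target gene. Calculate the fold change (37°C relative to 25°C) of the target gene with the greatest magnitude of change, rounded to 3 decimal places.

0.058

IRF6: ΔΔCt = (28.95−18.91) − (24.45−18.51) = 10.04 − 5.94 = 4.10; fold change = 2^-4.10 = 0.058
VEGF12: ΔΔCt = (24.31−18.91) − (22.86−18.51) = 5.40 − 4.35 = 1.05; fold change = 2^-1.05 = 0.483
SLC7: ΔΔCt = (15.67−18.91) − (19.02−18.51) = -3.24 − 0.51 = -3.75; fold change = 2^3.75 = 13.454
NOTCH10: ΔΔCt = (19.99−18.91) − (22.00−18.51) = 1.08 − 3.49 = -2.41; fold change = 2^2.41 = 5.315
IRF6 has the largest |ΔΔCt| = 4.10.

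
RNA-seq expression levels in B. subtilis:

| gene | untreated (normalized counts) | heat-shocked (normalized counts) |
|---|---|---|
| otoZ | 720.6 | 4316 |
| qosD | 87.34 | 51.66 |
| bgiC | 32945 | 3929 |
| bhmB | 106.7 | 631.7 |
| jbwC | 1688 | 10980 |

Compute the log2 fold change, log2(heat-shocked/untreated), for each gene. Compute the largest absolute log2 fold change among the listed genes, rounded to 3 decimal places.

log2(4316/720.6) = 2.582  (otoZ)
log2(51.66/87.34) = -0.758  (qosD)
log2(3929/32945) = -3.068  (bgiC)
log2(631.7/106.7) = 2.566  (bhmB)
log2(10980/1688) = 2.701  (jbwC)
The largest magnitude belongs to bgiC.

3.068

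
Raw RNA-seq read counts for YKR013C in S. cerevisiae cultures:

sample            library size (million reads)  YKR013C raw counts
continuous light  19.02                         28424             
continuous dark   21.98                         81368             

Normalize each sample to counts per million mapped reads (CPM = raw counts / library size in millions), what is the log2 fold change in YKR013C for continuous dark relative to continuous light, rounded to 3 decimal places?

CPM(continuous light) = 28424 / 19.02 = 1494.4269
CPM(continuous dark) = 81368 / 21.98 = 3701.9108
Fold change = 3701.9108 / 1494.4269 = 2.47714
log2(2.47714) = 1.3087

1.309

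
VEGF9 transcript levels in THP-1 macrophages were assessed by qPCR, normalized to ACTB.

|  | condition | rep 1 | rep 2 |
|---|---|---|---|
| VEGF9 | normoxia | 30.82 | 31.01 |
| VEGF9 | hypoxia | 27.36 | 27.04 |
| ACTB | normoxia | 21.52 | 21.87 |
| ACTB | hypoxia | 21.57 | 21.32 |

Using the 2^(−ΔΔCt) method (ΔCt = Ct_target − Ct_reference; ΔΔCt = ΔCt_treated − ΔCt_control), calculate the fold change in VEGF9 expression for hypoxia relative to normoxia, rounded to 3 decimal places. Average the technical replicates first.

Mean Ct: VEGF9 normoxia 30.915; VEGF9 hypoxia 27.200; ACTB normoxia 21.695; ACTB hypoxia 21.445
ΔCt(normoxia) = 30.915 − 21.695 = 9.220
ΔCt(hypoxia) = 27.200 − 21.445 = 5.755
ΔΔCt = 5.755 − 9.220 = -3.465
Fold change = 2^(−(-3.465)) = 2^3.465 = 11.0425

11.043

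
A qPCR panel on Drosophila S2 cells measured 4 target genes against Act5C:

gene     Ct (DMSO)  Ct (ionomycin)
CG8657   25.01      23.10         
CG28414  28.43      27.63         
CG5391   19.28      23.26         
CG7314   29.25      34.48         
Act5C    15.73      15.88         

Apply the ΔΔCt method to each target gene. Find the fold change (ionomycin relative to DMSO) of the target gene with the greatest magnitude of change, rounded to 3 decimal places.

CG8657: ΔΔCt = (23.10−15.88) − (25.01−15.73) = 7.22 − 9.28 = -2.06; fold change = 2^2.06 = 4.170
CG28414: ΔΔCt = (27.63−15.88) − (28.43−15.73) = 11.75 − 12.70 = -0.95; fold change = 2^0.95 = 1.932
CG5391: ΔΔCt = (23.26−15.88) − (19.28−15.73) = 7.38 − 3.55 = 3.83; fold change = 2^-3.83 = 0.070
CG7314: ΔΔCt = (34.48−15.88) − (29.25−15.73) = 18.60 − 13.52 = 5.08; fold change = 2^-5.08 = 0.030
CG7314 has the largest |ΔΔCt| = 5.08.

0.030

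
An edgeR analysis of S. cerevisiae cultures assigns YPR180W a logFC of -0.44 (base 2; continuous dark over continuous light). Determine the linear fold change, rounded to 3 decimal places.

0.737

Fold change = 2^(-0.44) = 0.7371
That is, YPR180W drops to 73.7% of the continuous light level.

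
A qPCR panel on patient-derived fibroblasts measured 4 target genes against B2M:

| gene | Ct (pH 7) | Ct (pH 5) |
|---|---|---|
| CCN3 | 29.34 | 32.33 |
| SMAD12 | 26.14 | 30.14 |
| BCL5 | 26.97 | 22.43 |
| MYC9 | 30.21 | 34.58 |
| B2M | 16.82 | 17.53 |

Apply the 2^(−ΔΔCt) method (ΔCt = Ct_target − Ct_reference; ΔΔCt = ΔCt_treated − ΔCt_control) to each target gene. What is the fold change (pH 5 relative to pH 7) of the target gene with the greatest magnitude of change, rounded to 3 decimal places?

38.055

CCN3: ΔΔCt = (32.33−17.53) − (29.34−16.82) = 14.80 − 12.52 = 2.28; fold change = 2^-2.28 = 0.206
SMAD12: ΔΔCt = (30.14−17.53) − (26.14−16.82) = 12.61 − 9.32 = 3.29; fold change = 2^-3.29 = 0.102
BCL5: ΔΔCt = (22.43−17.53) − (26.97−16.82) = 4.90 − 10.15 = -5.25; fold change = 2^5.25 = 38.055
MYC9: ΔΔCt = (34.58−17.53) − (30.21−16.82) = 17.05 − 13.39 = 3.66; fold change = 2^-3.66 = 0.079
BCL5 has the largest |ΔΔCt| = 5.25.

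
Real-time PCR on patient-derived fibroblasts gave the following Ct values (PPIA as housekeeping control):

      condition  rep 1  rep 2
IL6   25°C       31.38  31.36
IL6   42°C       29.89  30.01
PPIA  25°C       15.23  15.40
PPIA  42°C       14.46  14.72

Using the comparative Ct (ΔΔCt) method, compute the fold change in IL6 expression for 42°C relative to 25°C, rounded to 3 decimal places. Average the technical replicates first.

1.619

Mean Ct: IL6 25°C 31.370; IL6 42°C 29.950; PPIA 25°C 15.315; PPIA 42°C 14.590
ΔCt(25°C) = 31.370 − 15.315 = 16.055
ΔCt(42°C) = 29.950 − 14.590 = 15.360
ΔΔCt = 15.360 − 16.055 = -0.695
Fold change = 2^(−(-0.695)) = 2^0.695 = 1.6189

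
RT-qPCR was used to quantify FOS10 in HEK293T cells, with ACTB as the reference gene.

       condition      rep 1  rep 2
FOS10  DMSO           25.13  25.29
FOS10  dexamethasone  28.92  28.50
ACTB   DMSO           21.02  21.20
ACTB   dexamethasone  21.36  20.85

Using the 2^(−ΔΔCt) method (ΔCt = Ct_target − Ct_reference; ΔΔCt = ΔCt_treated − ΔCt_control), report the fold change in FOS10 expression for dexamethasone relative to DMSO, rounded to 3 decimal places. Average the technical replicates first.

0.088

Mean Ct: FOS10 DMSO 25.210; FOS10 dexamethasone 28.710; ACTB DMSO 21.110; ACTB dexamethasone 21.105
ΔCt(DMSO) = 25.210 − 21.110 = 4.100
ΔCt(dexamethasone) = 28.710 − 21.105 = 7.605
ΔΔCt = 7.605 − 4.100 = 3.505
Fold change = 2^(−3.505) = 0.0881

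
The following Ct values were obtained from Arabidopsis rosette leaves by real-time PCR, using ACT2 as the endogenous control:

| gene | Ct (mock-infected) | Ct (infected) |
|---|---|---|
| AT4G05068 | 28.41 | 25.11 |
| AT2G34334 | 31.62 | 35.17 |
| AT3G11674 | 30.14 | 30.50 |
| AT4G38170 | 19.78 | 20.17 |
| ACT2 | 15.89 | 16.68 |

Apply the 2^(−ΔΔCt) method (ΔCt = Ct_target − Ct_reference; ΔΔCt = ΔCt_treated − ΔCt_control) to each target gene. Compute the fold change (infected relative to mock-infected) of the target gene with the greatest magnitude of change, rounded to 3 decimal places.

17.030

AT4G05068: ΔΔCt = (25.11−16.68) − (28.41−15.89) = 8.43 − 12.52 = -4.09; fold change = 2^4.09 = 17.030
AT2G34334: ΔΔCt = (35.17−16.68) − (31.62−15.89) = 18.49 − 15.73 = 2.76; fold change = 2^-2.76 = 0.148
AT3G11674: ΔΔCt = (30.50−16.68) − (30.14−15.89) = 13.82 − 14.25 = -0.43; fold change = 2^0.43 = 1.347
AT4G38170: ΔΔCt = (20.17−16.68) − (19.78−15.89) = 3.49 − 3.89 = -0.40; fold change = 2^0.40 = 1.320
AT4G05068 has the largest |ΔΔCt| = 4.09.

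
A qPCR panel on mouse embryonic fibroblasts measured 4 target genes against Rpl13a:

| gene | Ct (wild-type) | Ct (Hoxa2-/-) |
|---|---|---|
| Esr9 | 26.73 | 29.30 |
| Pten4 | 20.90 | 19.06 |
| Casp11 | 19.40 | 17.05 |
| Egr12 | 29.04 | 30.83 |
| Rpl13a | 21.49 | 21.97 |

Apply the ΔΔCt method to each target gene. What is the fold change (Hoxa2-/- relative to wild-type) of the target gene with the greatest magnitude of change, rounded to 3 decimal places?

Esr9: ΔΔCt = (29.30−21.97) − (26.73−21.49) = 7.33 − 5.24 = 2.09; fold change = 2^-2.09 = 0.235
Pten4: ΔΔCt = (19.06−21.97) − (20.90−21.49) = -2.91 − (-0.59) = -2.32; fold change = 2^2.32 = 4.993
Casp11: ΔΔCt = (17.05−21.97) − (19.40−21.49) = -4.92 − (-2.09) = -2.83; fold change = 2^2.83 = 7.111
Egr12: ΔΔCt = (30.83−21.97) − (29.04−21.49) = 8.86 − 7.55 = 1.31; fold change = 2^-1.31 = 0.403
Casp11 has the largest |ΔΔCt| = 2.83.

7.111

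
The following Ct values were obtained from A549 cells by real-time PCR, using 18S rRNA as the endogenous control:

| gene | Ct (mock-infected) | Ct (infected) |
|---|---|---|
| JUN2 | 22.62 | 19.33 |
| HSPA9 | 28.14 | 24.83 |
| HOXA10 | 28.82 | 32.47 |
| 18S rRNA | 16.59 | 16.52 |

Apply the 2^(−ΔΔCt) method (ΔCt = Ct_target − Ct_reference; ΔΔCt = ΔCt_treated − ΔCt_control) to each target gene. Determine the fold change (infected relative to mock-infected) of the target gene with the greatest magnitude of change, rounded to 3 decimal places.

JUN2: ΔΔCt = (19.33−16.52) − (22.62−16.59) = 2.81 − 6.03 = -3.22; fold change = 2^3.22 = 9.318
HSPA9: ΔΔCt = (24.83−16.52) − (28.14−16.59) = 8.31 − 11.55 = -3.24; fold change = 2^3.24 = 9.448
HOXA10: ΔΔCt = (32.47−16.52) − (28.82−16.59) = 15.95 − 12.23 = 3.72; fold change = 2^-3.72 = 0.076
HOXA10 has the largest |ΔΔCt| = 3.72.

0.076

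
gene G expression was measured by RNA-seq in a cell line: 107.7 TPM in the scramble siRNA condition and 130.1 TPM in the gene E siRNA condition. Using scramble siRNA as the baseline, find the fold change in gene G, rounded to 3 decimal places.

1.208

Fold change = 130.1 / 107.7 = 1.2080
gene G is upregulated.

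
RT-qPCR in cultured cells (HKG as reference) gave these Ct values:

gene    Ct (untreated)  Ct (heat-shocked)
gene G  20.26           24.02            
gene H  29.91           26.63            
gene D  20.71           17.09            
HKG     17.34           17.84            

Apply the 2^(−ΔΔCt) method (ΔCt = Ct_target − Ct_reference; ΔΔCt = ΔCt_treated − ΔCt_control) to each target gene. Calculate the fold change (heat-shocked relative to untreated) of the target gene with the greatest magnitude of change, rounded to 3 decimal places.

gene G: ΔΔCt = (24.02−17.84) − (20.26−17.34) = 6.18 − 2.92 = 3.26; fold change = 2^-3.26 = 0.104
gene H: ΔΔCt = (26.63−17.84) − (29.91−17.34) = 8.79 − 12.57 = -3.78; fold change = 2^3.78 = 13.737
gene D: ΔΔCt = (17.09−17.84) − (20.71−17.34) = -0.75 − 3.37 = -4.12; fold change = 2^4.12 = 17.388
gene D has the largest |ΔΔCt| = 4.12.

17.388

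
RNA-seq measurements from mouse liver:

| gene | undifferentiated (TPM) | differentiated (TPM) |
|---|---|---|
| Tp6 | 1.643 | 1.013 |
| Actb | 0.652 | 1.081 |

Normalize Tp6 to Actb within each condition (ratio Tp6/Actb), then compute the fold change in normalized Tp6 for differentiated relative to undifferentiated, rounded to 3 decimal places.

Tp6/Actb (undifferentiated) = 1.643 / 0.652 = 2.5199
Tp6/Actb (differentiated) = 1.013 / 1.081 = 0.9371
Fold change = 0.9371 / 2.5199 = 0.3719

0.372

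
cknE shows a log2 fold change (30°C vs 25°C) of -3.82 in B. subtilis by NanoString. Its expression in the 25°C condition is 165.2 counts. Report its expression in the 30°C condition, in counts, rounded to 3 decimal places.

11.697

Fold change = 2^(-3.82) = 0.0708
30°C expression = 165.2 × 0.0708 = 11.697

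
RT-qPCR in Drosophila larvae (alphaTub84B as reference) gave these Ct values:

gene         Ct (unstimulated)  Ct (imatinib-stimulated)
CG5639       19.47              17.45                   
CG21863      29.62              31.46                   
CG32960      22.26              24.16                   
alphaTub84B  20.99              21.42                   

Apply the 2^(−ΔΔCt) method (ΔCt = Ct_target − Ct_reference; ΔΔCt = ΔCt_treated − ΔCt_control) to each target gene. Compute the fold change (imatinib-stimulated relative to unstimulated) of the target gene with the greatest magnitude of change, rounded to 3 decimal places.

5.464

CG5639: ΔΔCt = (17.45−21.42) − (19.47−20.99) = -3.97 − (-1.52) = -2.45; fold change = 2^2.45 = 5.464
CG21863: ΔΔCt = (31.46−21.42) − (29.62−20.99) = 10.04 − 8.63 = 1.41; fold change = 2^-1.41 = 0.376
CG32960: ΔΔCt = (24.16−21.42) − (22.26−20.99) = 2.74 − 1.27 = 1.47; fold change = 2^-1.47 = 0.361
CG5639 has the largest |ΔΔCt| = 2.45.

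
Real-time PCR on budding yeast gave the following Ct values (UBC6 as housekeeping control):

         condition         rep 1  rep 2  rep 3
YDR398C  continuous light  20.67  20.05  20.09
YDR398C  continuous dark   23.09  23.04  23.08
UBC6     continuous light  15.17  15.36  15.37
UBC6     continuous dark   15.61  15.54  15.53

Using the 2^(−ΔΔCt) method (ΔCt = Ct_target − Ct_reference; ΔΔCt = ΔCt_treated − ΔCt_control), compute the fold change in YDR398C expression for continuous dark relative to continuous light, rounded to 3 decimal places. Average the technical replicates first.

0.172

Mean Ct: YDR398C continuous light 20.270; YDR398C continuous dark 23.070; UBC6 continuous light 15.300; UBC6 continuous dark 15.560
ΔCt(continuous light) = 20.270 − 15.300 = 4.970
ΔCt(continuous dark) = 23.070 − 15.560 = 7.510
ΔΔCt = 7.510 − 4.970 = 2.540
Fold change = 2^(−2.540) = 0.1719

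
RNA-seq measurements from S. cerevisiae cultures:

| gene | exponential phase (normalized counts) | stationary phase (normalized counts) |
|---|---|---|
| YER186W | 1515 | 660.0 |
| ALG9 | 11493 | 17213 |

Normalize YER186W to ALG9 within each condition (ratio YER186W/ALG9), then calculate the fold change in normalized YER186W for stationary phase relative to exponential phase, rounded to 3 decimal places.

0.291

YER186W/ALG9 (exponential phase) = 1515 / 11493 = 0.13182
YER186W/ALG9 (stationary phase) = 660.0 / 17213 = 0.038343
Fold change = 0.038343 / 0.13182 = 0.2909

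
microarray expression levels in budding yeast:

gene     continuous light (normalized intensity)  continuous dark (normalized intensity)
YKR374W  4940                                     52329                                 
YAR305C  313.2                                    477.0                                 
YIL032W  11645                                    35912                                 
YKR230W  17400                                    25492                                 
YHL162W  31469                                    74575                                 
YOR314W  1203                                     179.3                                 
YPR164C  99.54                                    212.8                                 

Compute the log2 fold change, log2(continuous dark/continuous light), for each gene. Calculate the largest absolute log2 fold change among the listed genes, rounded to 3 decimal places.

3.405

log2(52329/4940) = 3.405  (YKR374W)
log2(477.0/313.2) = 0.607  (YAR305C)
log2(35912/11645) = 1.625  (YIL032W)
log2(25492/17400) = 0.551  (YKR230W)
log2(74575/31469) = 1.245  (YHL162W)
log2(179.3/1203) = -2.746  (YOR314W)
log2(212.8/99.54) = 1.096  (YPR164C)
The largest magnitude belongs to YKR374W.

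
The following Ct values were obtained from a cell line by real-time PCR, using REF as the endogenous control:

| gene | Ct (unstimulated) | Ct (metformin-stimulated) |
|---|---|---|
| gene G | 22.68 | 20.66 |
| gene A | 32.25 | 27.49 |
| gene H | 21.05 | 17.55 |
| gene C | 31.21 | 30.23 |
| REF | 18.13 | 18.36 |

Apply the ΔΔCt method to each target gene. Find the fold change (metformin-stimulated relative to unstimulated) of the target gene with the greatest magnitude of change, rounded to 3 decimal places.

31.779

gene G: ΔΔCt = (20.66−18.36) − (22.68−18.13) = 2.30 − 4.55 = -2.25; fold change = 2^2.25 = 4.757
gene A: ΔΔCt = (27.49−18.36) − (32.25−18.13) = 9.13 − 14.12 = -4.99; fold change = 2^4.99 = 31.779
gene H: ΔΔCt = (17.55−18.36) − (21.05−18.13) = -0.81 − 2.92 = -3.73; fold change = 2^3.73 = 13.269
gene C: ΔΔCt = (30.23−18.36) − (31.21−18.13) = 11.87 − 13.08 = -1.21; fold change = 2^1.21 = 2.313
gene A has the largest |ΔΔCt| = 4.99.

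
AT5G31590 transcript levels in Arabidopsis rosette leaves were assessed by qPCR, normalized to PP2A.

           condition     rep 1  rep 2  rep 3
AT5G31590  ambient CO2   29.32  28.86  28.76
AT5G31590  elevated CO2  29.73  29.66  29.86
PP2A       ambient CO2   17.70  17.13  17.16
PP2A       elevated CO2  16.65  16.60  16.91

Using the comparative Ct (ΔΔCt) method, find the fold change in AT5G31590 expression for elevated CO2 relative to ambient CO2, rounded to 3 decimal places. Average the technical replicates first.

0.384

Mean Ct: AT5G31590 ambient CO2 28.980; AT5G31590 elevated CO2 29.750; PP2A ambient CO2 17.330; PP2A elevated CO2 16.720
ΔCt(ambient CO2) = 28.980 − 17.330 = 11.650
ΔCt(elevated CO2) = 29.750 − 16.720 = 13.030
ΔΔCt = 13.030 − 11.650 = 1.380
Fold change = 2^(−1.380) = 0.3842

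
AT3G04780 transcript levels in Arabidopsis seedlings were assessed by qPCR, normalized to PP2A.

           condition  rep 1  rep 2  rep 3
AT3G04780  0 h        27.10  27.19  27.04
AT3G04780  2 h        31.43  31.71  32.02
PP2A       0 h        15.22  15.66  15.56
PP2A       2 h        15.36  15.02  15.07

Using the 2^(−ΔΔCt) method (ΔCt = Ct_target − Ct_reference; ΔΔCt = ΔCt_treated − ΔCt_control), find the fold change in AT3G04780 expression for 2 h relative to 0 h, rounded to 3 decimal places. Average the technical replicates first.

0.033

Mean Ct: AT3G04780 0 h 27.110; AT3G04780 2 h 31.720; PP2A 0 h 15.480; PP2A 2 h 15.150
ΔCt(0 h) = 27.110 − 15.480 = 11.630
ΔCt(2 h) = 31.720 − 15.150 = 16.570
ΔΔCt = 16.570 − 11.630 = 4.940
Fold change = 2^(−4.940) = 0.0326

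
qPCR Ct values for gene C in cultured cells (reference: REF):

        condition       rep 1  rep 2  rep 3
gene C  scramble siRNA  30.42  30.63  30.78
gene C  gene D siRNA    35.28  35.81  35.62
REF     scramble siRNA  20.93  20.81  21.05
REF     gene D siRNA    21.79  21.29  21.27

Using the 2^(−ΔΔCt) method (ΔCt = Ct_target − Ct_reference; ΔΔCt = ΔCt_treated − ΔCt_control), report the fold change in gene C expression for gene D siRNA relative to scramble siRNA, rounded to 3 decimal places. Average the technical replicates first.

Mean Ct: gene C scramble siRNA 30.610; gene C gene D siRNA 35.570; REF scramble siRNA 20.930; REF gene D siRNA 21.450
ΔCt(scramble siRNA) = 30.610 − 20.930 = 9.680
ΔCt(gene D siRNA) = 35.570 − 21.450 = 14.120
ΔΔCt = 14.120 − 9.680 = 4.440
Fold change = 2^(−4.440) = 0.0461

0.046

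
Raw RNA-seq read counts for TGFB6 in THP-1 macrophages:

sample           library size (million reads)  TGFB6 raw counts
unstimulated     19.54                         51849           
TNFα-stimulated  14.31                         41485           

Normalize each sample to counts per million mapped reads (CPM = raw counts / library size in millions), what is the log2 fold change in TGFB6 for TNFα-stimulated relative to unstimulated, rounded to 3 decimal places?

0.128

CPM(unstimulated) = 51849 / 19.54 = 2653.4800
CPM(TNFα-stimulated) = 41485 / 14.31 = 2899.0217
Fold change = 2899.0217 / 2653.4800 = 1.09254
log2(1.09254) = 0.1277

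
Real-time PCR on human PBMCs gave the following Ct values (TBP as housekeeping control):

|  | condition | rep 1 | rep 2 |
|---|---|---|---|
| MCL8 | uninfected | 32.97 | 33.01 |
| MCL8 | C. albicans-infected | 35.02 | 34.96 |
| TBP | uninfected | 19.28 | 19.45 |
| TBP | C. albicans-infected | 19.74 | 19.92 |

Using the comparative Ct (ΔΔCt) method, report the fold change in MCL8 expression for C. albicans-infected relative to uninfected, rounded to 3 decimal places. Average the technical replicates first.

0.345

Mean Ct: MCL8 uninfected 32.990; MCL8 C. albicans-infected 34.990; TBP uninfected 19.365; TBP C. albicans-infected 19.830
ΔCt(uninfected) = 32.990 − 19.365 = 13.625
ΔCt(C. albicans-infected) = 34.990 − 19.830 = 15.160
ΔΔCt = 15.160 − 13.625 = 1.535
Fold change = 2^(−1.535) = 0.3451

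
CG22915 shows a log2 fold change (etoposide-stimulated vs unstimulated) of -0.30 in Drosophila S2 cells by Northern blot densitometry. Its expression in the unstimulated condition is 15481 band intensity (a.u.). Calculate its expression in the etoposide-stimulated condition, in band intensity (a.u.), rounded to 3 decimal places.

Fold change = 2^(-0.30) = 0.8123
etoposide-stimulated expression = 15481 × 0.8123 = 12574.479

12574.479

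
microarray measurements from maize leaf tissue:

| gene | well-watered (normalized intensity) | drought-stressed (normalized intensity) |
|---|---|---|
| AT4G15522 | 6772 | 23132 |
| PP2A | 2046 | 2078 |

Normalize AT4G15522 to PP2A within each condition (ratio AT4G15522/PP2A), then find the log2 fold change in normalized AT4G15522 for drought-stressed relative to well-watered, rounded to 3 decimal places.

1.750

AT4G15522/PP2A (well-watered) = 6772 / 2046 = 3.3099
AT4G15522/PP2A (drought-stressed) = 23132 / 2078 = 11.132
Fold change = 11.132 / 3.3099 = 3.3632
log2(3.3632) = 1.7498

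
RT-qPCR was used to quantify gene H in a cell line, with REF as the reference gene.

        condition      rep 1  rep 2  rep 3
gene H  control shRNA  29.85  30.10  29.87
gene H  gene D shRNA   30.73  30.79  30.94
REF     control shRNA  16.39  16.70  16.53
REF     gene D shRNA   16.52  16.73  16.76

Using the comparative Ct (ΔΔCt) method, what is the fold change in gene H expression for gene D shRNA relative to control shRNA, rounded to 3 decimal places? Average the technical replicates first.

0.595

Mean Ct: gene H control shRNA 29.940; gene H gene D shRNA 30.820; REF control shRNA 16.540; REF gene D shRNA 16.670
ΔCt(control shRNA) = 29.940 − 16.540 = 13.400
ΔCt(gene D shRNA) = 30.820 − 16.670 = 14.150
ΔΔCt = 14.150 − 13.400 = 0.750
Fold change = 2^(−0.750) = 0.5946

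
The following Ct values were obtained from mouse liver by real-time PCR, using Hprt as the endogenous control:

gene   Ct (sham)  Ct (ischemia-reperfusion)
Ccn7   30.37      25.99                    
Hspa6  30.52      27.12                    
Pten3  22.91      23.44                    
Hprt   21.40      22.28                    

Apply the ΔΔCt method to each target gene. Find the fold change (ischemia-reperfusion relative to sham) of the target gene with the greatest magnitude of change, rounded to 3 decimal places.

Ccn7: ΔΔCt = (25.99−22.28) − (30.37−21.40) = 3.71 − 8.97 = -5.26; fold change = 2^5.26 = 38.319
Hspa6: ΔΔCt = (27.12−22.28) − (30.52−21.40) = 4.84 − 9.12 = -4.28; fold change = 2^4.28 = 19.427
Pten3: ΔΔCt = (23.44−22.28) − (22.91−21.40) = 1.16 − 1.51 = -0.35; fold change = 2^0.35 = 1.275
Ccn7 has the largest |ΔΔCt| = 5.26.

38.319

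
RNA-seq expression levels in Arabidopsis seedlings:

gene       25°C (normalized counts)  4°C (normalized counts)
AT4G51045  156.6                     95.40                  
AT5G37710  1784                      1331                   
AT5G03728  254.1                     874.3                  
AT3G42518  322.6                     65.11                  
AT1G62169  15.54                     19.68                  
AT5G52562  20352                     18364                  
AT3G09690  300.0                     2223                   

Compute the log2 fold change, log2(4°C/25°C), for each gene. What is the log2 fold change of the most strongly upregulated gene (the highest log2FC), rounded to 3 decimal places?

2.889

log2(95.40/156.6) = -0.715  (AT4G51045)
log2(1331/1784) = -0.423  (AT5G37710)
log2(874.3/254.1) = 1.783  (AT5G03728)
log2(65.11/322.6) = -2.309  (AT3G42518)
log2(19.68/15.54) = 0.341  (AT1G62169)
log2(18364/20352) = -0.148  (AT5G52562)
log2(2223/300.0) = 2.889  (AT3G09690)
AT3G09690 is most strongly upregulated.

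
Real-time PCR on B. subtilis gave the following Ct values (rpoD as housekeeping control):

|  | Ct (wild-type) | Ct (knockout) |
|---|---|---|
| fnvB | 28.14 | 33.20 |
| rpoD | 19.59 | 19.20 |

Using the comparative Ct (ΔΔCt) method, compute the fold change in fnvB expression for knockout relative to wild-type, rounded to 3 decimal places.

0.023

ΔCt(wild-type) = 28.140 − 19.590 = 8.550
ΔCt(knockout) = 33.200 − 19.200 = 14.000
ΔΔCt = 14.000 − 8.550 = 5.450
Fold change = 2^(−5.450) = 0.0229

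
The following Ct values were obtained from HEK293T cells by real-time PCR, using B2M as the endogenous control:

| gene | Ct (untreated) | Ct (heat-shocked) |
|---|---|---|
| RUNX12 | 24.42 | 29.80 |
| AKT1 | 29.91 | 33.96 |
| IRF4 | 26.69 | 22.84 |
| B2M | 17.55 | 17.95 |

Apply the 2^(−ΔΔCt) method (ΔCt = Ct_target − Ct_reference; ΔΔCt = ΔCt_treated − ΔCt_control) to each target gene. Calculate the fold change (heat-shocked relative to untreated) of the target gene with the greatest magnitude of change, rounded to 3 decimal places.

0.032

RUNX12: ΔΔCt = (29.80−17.95) − (24.42−17.55) = 11.85 − 6.87 = 4.98; fold change = 2^-4.98 = 0.032
AKT1: ΔΔCt = (33.96−17.95) − (29.91−17.55) = 16.01 − 12.36 = 3.65; fold change = 2^-3.65 = 0.080
IRF4: ΔΔCt = (22.84−17.95) − (26.69−17.55) = 4.89 − 9.14 = -4.25; fold change = 2^4.25 = 19.027
RUNX12 has the largest |ΔΔCt| = 4.98.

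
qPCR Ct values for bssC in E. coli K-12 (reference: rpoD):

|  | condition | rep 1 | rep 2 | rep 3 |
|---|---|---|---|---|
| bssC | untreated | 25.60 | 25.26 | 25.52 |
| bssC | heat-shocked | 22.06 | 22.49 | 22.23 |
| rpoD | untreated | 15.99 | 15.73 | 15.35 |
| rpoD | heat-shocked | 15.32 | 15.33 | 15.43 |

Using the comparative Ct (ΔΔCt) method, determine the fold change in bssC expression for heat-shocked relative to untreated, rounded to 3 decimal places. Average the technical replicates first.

7.311

Mean Ct: bssC untreated 25.460; bssC heat-shocked 22.260; rpoD untreated 15.690; rpoD heat-shocked 15.360
ΔCt(untreated) = 25.460 − 15.690 = 9.770
ΔCt(heat-shocked) = 22.260 − 15.360 = 6.900
ΔΔCt = 6.900 − 9.770 = -2.870
Fold change = 2^(−(-2.870)) = 2^2.870 = 7.3107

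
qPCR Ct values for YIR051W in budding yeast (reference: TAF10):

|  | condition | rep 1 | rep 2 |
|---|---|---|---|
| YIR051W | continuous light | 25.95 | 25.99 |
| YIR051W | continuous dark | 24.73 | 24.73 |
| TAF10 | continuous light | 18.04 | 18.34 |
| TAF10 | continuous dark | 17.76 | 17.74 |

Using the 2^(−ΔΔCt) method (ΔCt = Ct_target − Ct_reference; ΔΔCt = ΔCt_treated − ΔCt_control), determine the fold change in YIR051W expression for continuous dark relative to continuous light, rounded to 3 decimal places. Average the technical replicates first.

Mean Ct: YIR051W continuous light 25.970; YIR051W continuous dark 24.730; TAF10 continuous light 18.190; TAF10 continuous dark 17.750
ΔCt(continuous light) = 25.970 − 18.190 = 7.780
ΔCt(continuous dark) = 24.730 − 17.750 = 6.980
ΔΔCt = 6.980 − 7.780 = -0.800
Fold change = 2^(−(-0.800)) = 2^0.800 = 1.7411

1.741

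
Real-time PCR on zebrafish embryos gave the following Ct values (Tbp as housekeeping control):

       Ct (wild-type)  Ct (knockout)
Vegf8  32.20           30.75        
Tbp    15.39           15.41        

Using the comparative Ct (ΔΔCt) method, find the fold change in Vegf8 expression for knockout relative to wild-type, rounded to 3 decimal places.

2.770

ΔCt(wild-type) = 32.200 − 15.390 = 16.810
ΔCt(knockout) = 30.750 − 15.410 = 15.340
ΔΔCt = 15.340 − 16.810 = -1.470
Fold change = 2^(−(-1.470)) = 2^1.470 = 2.7702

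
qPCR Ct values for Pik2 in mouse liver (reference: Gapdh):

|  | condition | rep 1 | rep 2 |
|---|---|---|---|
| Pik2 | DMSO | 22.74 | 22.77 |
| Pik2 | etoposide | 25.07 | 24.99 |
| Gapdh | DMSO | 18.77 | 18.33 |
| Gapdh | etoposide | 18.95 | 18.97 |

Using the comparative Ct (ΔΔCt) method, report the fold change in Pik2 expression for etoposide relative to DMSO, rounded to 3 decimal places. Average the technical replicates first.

Mean Ct: Pik2 DMSO 22.755; Pik2 etoposide 25.030; Gapdh DMSO 18.550; Gapdh etoposide 18.960
ΔCt(DMSO) = 22.755 − 18.550 = 4.205
ΔCt(etoposide) = 25.030 − 18.960 = 6.070
ΔΔCt = 6.070 − 4.205 = 1.865
Fold change = 2^(−1.865) = 0.2745

0.275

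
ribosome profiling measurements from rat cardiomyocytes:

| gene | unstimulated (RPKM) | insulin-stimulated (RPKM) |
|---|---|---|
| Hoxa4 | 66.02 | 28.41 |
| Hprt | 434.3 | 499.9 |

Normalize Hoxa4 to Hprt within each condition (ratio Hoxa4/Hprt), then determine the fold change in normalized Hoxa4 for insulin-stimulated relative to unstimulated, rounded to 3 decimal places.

Hoxa4/Hprt (unstimulated) = 66.02 / 434.3 = 0.15201
Hoxa4/Hprt (insulin-stimulated) = 28.41 / 499.9 = 0.056831
Fold change = 0.056831 / 0.15201 = 0.3739

0.374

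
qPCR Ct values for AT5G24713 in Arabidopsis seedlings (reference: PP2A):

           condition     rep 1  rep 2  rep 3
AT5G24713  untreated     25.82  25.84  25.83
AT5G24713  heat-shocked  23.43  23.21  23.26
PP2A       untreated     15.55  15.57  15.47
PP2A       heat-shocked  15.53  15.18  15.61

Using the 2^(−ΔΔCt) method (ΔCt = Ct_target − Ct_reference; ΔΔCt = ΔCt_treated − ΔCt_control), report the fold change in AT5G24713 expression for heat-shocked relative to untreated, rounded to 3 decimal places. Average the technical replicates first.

Mean Ct: AT5G24713 untreated 25.830; AT5G24713 heat-shocked 23.300; PP2A untreated 15.530; PP2A heat-shocked 15.440
ΔCt(untreated) = 25.830 − 15.530 = 10.300
ΔCt(heat-shocked) = 23.300 − 15.440 = 7.860
ΔΔCt = 7.860 − 10.300 = -2.440
Fold change = 2^(−(-2.440)) = 2^2.440 = 5.4264

5.426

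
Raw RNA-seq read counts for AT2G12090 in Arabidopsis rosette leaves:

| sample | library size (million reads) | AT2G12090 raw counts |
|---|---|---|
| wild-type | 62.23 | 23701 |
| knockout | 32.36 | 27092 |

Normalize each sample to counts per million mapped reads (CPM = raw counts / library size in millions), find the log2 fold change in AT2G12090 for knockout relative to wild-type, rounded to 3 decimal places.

1.136

CPM(wild-type) = 23701 / 62.23 = 380.8613
CPM(knockout) = 27092 / 32.36 = 837.2064
Fold change = 837.2064 / 380.8613 = 2.19819
log2(2.19819) = 1.1363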